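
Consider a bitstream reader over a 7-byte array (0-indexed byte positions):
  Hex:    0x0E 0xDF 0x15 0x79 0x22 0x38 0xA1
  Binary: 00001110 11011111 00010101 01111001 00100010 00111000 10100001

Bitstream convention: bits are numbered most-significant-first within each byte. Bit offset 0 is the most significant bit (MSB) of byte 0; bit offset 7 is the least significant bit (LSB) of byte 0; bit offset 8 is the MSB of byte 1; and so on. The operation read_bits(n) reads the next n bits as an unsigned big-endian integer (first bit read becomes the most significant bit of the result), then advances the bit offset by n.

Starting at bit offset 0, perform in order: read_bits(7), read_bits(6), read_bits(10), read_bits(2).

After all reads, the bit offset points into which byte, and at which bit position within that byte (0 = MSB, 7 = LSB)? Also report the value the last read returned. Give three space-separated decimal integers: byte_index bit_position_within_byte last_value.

Read 1: bits[0:7] width=7 -> value=7 (bin 0000111); offset now 7 = byte 0 bit 7; 49 bits remain
Read 2: bits[7:13] width=6 -> value=27 (bin 011011); offset now 13 = byte 1 bit 5; 43 bits remain
Read 3: bits[13:23] width=10 -> value=906 (bin 1110001010); offset now 23 = byte 2 bit 7; 33 bits remain
Read 4: bits[23:25] width=2 -> value=2 (bin 10); offset now 25 = byte 3 bit 1; 31 bits remain

Answer: 3 1 2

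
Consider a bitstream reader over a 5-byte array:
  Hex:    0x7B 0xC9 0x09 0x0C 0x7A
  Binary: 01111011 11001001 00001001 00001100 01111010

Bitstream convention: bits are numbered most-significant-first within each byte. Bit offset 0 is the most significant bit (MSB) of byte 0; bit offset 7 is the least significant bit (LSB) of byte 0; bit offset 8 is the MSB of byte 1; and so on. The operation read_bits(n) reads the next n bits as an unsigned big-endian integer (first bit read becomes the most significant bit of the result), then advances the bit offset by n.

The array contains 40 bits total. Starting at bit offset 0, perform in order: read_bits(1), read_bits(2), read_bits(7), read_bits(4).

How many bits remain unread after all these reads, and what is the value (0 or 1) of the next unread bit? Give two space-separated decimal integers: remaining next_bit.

Answer: 26 0

Derivation:
Read 1: bits[0:1] width=1 -> value=0 (bin 0); offset now 1 = byte 0 bit 1; 39 bits remain
Read 2: bits[1:3] width=2 -> value=3 (bin 11); offset now 3 = byte 0 bit 3; 37 bits remain
Read 3: bits[3:10] width=7 -> value=111 (bin 1101111); offset now 10 = byte 1 bit 2; 30 bits remain
Read 4: bits[10:14] width=4 -> value=2 (bin 0010); offset now 14 = byte 1 bit 6; 26 bits remain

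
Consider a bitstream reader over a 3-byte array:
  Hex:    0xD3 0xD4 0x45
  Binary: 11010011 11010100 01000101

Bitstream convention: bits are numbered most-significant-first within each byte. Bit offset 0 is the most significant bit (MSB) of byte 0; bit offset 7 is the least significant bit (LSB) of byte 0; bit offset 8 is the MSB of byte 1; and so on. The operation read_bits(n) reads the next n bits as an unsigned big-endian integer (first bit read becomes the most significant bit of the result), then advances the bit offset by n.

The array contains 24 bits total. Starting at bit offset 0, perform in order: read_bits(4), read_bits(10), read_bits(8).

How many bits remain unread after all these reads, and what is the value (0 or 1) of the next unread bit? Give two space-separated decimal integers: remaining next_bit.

Answer: 2 0

Derivation:
Read 1: bits[0:4] width=4 -> value=13 (bin 1101); offset now 4 = byte 0 bit 4; 20 bits remain
Read 2: bits[4:14] width=10 -> value=245 (bin 0011110101); offset now 14 = byte 1 bit 6; 10 bits remain
Read 3: bits[14:22] width=8 -> value=17 (bin 00010001); offset now 22 = byte 2 bit 6; 2 bits remain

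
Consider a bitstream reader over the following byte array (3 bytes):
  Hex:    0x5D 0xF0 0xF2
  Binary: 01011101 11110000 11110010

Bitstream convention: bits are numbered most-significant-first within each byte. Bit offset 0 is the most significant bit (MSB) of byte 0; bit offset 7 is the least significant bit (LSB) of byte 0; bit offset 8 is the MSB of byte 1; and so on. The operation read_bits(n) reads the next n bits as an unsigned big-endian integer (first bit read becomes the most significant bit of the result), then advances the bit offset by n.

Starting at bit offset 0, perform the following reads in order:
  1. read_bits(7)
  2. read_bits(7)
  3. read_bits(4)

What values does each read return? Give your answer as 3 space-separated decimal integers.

Answer: 46 124 3

Derivation:
Read 1: bits[0:7] width=7 -> value=46 (bin 0101110); offset now 7 = byte 0 bit 7; 17 bits remain
Read 2: bits[7:14] width=7 -> value=124 (bin 1111100); offset now 14 = byte 1 bit 6; 10 bits remain
Read 3: bits[14:18] width=4 -> value=3 (bin 0011); offset now 18 = byte 2 bit 2; 6 bits remain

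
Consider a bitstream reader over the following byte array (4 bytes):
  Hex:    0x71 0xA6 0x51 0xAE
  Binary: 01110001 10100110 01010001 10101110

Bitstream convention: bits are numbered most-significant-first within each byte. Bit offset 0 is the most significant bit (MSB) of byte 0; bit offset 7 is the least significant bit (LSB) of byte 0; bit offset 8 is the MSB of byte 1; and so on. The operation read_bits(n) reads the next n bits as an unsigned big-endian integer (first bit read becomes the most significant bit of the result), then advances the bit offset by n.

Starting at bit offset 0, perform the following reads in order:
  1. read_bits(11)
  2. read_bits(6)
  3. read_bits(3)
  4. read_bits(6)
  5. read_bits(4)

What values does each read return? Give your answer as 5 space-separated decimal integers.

Answer: 909 12 5 6 11

Derivation:
Read 1: bits[0:11] width=11 -> value=909 (bin 01110001101); offset now 11 = byte 1 bit 3; 21 bits remain
Read 2: bits[11:17] width=6 -> value=12 (bin 001100); offset now 17 = byte 2 bit 1; 15 bits remain
Read 3: bits[17:20] width=3 -> value=5 (bin 101); offset now 20 = byte 2 bit 4; 12 bits remain
Read 4: bits[20:26] width=6 -> value=6 (bin 000110); offset now 26 = byte 3 bit 2; 6 bits remain
Read 5: bits[26:30] width=4 -> value=11 (bin 1011); offset now 30 = byte 3 bit 6; 2 bits remain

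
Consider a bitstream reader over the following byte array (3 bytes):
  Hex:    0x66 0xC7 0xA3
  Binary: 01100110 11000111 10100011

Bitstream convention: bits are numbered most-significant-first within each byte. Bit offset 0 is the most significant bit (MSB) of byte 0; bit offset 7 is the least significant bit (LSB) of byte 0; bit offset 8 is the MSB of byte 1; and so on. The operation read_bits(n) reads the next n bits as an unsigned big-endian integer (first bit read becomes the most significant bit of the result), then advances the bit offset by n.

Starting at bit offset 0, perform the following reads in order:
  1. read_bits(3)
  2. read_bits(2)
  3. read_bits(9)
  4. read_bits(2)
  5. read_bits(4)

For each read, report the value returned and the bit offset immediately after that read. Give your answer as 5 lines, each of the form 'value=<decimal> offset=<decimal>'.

Answer: value=3 offset=3
value=0 offset=5
value=433 offset=14
value=3 offset=16
value=10 offset=20

Derivation:
Read 1: bits[0:3] width=3 -> value=3 (bin 011); offset now 3 = byte 0 bit 3; 21 bits remain
Read 2: bits[3:5] width=2 -> value=0 (bin 00); offset now 5 = byte 0 bit 5; 19 bits remain
Read 3: bits[5:14] width=9 -> value=433 (bin 110110001); offset now 14 = byte 1 bit 6; 10 bits remain
Read 4: bits[14:16] width=2 -> value=3 (bin 11); offset now 16 = byte 2 bit 0; 8 bits remain
Read 5: bits[16:20] width=4 -> value=10 (bin 1010); offset now 20 = byte 2 bit 4; 4 bits remain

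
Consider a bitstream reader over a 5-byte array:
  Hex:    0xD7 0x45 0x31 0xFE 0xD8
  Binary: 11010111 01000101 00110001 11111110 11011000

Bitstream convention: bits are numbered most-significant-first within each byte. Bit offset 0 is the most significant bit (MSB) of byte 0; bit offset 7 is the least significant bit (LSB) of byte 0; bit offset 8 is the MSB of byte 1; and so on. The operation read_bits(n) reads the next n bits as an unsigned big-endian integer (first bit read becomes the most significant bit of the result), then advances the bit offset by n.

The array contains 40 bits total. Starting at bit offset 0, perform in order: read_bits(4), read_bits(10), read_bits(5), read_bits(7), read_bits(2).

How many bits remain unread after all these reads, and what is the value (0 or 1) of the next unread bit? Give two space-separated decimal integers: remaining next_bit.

Answer: 12 1

Derivation:
Read 1: bits[0:4] width=4 -> value=13 (bin 1101); offset now 4 = byte 0 bit 4; 36 bits remain
Read 2: bits[4:14] width=10 -> value=465 (bin 0111010001); offset now 14 = byte 1 bit 6; 26 bits remain
Read 3: bits[14:19] width=5 -> value=9 (bin 01001); offset now 19 = byte 2 bit 3; 21 bits remain
Read 4: bits[19:26] width=7 -> value=71 (bin 1000111); offset now 26 = byte 3 bit 2; 14 bits remain
Read 5: bits[26:28] width=2 -> value=3 (bin 11); offset now 28 = byte 3 bit 4; 12 bits remain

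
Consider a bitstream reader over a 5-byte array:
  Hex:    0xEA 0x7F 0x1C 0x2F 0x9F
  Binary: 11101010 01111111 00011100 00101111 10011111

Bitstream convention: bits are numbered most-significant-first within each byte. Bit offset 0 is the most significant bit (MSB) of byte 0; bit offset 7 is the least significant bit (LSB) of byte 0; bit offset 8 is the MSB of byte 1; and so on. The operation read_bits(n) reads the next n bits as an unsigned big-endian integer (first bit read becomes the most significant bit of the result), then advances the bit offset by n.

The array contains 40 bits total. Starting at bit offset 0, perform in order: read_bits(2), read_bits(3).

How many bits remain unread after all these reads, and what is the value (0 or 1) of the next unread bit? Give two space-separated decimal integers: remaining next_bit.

Answer: 35 0

Derivation:
Read 1: bits[0:2] width=2 -> value=3 (bin 11); offset now 2 = byte 0 bit 2; 38 bits remain
Read 2: bits[2:5] width=3 -> value=5 (bin 101); offset now 5 = byte 0 bit 5; 35 bits remain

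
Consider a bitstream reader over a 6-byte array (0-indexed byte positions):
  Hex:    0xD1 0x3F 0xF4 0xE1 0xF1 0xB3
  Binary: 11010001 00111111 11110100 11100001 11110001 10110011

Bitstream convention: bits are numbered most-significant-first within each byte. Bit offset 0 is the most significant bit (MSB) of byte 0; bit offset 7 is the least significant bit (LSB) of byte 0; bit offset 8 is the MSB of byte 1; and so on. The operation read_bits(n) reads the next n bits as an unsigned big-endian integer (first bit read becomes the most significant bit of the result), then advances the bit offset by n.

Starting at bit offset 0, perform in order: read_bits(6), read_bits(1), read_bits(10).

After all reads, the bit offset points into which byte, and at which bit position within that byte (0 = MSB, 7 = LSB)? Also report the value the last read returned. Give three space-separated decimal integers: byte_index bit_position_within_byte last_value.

Read 1: bits[0:6] width=6 -> value=52 (bin 110100); offset now 6 = byte 0 bit 6; 42 bits remain
Read 2: bits[6:7] width=1 -> value=0 (bin 0); offset now 7 = byte 0 bit 7; 41 bits remain
Read 3: bits[7:17] width=10 -> value=639 (bin 1001111111); offset now 17 = byte 2 bit 1; 31 bits remain

Answer: 2 1 639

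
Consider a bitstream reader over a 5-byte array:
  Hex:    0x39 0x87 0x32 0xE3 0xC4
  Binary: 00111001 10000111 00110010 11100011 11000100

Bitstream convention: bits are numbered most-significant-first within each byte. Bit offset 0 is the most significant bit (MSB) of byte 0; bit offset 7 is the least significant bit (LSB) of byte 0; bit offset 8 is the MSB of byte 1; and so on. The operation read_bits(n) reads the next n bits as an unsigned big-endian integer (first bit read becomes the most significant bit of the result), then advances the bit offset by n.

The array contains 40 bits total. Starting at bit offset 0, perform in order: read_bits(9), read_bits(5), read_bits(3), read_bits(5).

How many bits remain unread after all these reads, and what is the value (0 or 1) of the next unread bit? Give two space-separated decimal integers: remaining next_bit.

Read 1: bits[0:9] width=9 -> value=115 (bin 001110011); offset now 9 = byte 1 bit 1; 31 bits remain
Read 2: bits[9:14] width=5 -> value=1 (bin 00001); offset now 14 = byte 1 bit 6; 26 bits remain
Read 3: bits[14:17] width=3 -> value=6 (bin 110); offset now 17 = byte 2 bit 1; 23 bits remain
Read 4: bits[17:22] width=5 -> value=12 (bin 01100); offset now 22 = byte 2 bit 6; 18 bits remain

Answer: 18 1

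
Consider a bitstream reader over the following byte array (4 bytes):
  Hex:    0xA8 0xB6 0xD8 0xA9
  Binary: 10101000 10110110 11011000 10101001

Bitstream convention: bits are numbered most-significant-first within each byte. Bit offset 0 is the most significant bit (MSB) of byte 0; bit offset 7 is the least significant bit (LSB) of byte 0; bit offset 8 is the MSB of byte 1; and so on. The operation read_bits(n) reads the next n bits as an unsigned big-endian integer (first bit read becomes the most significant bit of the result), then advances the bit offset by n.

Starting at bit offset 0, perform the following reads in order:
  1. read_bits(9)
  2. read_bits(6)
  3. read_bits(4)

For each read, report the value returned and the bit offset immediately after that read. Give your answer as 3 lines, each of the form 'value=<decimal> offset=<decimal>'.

Read 1: bits[0:9] width=9 -> value=337 (bin 101010001); offset now 9 = byte 1 bit 1; 23 bits remain
Read 2: bits[9:15] width=6 -> value=27 (bin 011011); offset now 15 = byte 1 bit 7; 17 bits remain
Read 3: bits[15:19] width=4 -> value=6 (bin 0110); offset now 19 = byte 2 bit 3; 13 bits remain

Answer: value=337 offset=9
value=27 offset=15
value=6 offset=19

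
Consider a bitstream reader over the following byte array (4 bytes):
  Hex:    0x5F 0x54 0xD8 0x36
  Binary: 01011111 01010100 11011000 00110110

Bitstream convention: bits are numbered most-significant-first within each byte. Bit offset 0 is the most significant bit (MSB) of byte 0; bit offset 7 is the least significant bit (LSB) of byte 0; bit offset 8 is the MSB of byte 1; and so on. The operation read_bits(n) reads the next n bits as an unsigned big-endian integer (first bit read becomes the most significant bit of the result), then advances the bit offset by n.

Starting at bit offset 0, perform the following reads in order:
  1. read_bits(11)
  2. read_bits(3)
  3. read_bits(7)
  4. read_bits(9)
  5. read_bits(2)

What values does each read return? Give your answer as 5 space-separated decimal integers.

Answer: 762 5 27 13 2

Derivation:
Read 1: bits[0:11] width=11 -> value=762 (bin 01011111010); offset now 11 = byte 1 bit 3; 21 bits remain
Read 2: bits[11:14] width=3 -> value=5 (bin 101); offset now 14 = byte 1 bit 6; 18 bits remain
Read 3: bits[14:21] width=7 -> value=27 (bin 0011011); offset now 21 = byte 2 bit 5; 11 bits remain
Read 4: bits[21:30] width=9 -> value=13 (bin 000001101); offset now 30 = byte 3 bit 6; 2 bits remain
Read 5: bits[30:32] width=2 -> value=2 (bin 10); offset now 32 = byte 4 bit 0; 0 bits remain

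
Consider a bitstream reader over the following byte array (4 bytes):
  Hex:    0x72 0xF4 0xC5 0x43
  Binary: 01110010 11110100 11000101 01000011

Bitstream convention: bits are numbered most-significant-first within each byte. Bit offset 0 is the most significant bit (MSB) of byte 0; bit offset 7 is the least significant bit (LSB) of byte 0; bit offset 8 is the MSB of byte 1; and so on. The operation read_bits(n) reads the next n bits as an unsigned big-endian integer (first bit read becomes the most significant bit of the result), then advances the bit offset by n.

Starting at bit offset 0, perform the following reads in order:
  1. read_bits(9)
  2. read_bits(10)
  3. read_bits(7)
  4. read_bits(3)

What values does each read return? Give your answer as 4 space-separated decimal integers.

Read 1: bits[0:9] width=9 -> value=229 (bin 011100101); offset now 9 = byte 1 bit 1; 23 bits remain
Read 2: bits[9:19] width=10 -> value=934 (bin 1110100110); offset now 19 = byte 2 bit 3; 13 bits remain
Read 3: bits[19:26] width=7 -> value=21 (bin 0010101); offset now 26 = byte 3 bit 2; 6 bits remain
Read 4: bits[26:29] width=3 -> value=0 (bin 000); offset now 29 = byte 3 bit 5; 3 bits remain

Answer: 229 934 21 0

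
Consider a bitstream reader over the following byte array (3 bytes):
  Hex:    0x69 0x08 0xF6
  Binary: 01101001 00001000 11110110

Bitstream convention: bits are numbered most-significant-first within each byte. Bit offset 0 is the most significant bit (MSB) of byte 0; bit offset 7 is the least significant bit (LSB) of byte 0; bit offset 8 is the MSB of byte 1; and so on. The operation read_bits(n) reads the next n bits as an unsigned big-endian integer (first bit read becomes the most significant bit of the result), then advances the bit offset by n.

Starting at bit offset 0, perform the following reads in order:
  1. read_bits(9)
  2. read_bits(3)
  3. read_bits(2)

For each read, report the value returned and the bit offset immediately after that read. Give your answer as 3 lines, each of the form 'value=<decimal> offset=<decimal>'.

Read 1: bits[0:9] width=9 -> value=210 (bin 011010010); offset now 9 = byte 1 bit 1; 15 bits remain
Read 2: bits[9:12] width=3 -> value=0 (bin 000); offset now 12 = byte 1 bit 4; 12 bits remain
Read 3: bits[12:14] width=2 -> value=2 (bin 10); offset now 14 = byte 1 bit 6; 10 bits remain

Answer: value=210 offset=9
value=0 offset=12
value=2 offset=14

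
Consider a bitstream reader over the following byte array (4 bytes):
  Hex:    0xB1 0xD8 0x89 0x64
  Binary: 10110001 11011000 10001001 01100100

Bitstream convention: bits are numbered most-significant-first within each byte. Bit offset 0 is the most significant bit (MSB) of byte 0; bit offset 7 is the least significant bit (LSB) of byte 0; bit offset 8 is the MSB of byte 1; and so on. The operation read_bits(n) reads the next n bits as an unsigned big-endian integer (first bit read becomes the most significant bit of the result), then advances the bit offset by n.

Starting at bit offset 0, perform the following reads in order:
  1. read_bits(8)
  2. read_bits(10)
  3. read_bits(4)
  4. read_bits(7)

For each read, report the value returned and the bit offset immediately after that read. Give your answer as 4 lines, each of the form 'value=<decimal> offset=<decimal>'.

Read 1: bits[0:8] width=8 -> value=177 (bin 10110001); offset now 8 = byte 1 bit 0; 24 bits remain
Read 2: bits[8:18] width=10 -> value=866 (bin 1101100010); offset now 18 = byte 2 bit 2; 14 bits remain
Read 3: bits[18:22] width=4 -> value=2 (bin 0010); offset now 22 = byte 2 bit 6; 10 bits remain
Read 4: bits[22:29] width=7 -> value=44 (bin 0101100); offset now 29 = byte 3 bit 5; 3 bits remain

Answer: value=177 offset=8
value=866 offset=18
value=2 offset=22
value=44 offset=29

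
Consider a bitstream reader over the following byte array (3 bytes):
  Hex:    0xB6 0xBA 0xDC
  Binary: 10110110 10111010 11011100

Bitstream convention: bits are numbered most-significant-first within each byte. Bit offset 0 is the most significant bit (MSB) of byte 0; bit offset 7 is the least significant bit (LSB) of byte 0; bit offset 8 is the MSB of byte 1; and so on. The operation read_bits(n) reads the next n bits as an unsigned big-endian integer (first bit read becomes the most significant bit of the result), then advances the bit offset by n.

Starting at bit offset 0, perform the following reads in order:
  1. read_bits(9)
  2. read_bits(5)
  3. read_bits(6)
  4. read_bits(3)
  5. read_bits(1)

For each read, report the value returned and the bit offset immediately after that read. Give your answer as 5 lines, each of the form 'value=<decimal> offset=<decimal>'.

Answer: value=365 offset=9
value=14 offset=14
value=45 offset=20
value=6 offset=23
value=0 offset=24

Derivation:
Read 1: bits[0:9] width=9 -> value=365 (bin 101101101); offset now 9 = byte 1 bit 1; 15 bits remain
Read 2: bits[9:14] width=5 -> value=14 (bin 01110); offset now 14 = byte 1 bit 6; 10 bits remain
Read 3: bits[14:20] width=6 -> value=45 (bin 101101); offset now 20 = byte 2 bit 4; 4 bits remain
Read 4: bits[20:23] width=3 -> value=6 (bin 110); offset now 23 = byte 2 bit 7; 1 bits remain
Read 5: bits[23:24] width=1 -> value=0 (bin 0); offset now 24 = byte 3 bit 0; 0 bits remain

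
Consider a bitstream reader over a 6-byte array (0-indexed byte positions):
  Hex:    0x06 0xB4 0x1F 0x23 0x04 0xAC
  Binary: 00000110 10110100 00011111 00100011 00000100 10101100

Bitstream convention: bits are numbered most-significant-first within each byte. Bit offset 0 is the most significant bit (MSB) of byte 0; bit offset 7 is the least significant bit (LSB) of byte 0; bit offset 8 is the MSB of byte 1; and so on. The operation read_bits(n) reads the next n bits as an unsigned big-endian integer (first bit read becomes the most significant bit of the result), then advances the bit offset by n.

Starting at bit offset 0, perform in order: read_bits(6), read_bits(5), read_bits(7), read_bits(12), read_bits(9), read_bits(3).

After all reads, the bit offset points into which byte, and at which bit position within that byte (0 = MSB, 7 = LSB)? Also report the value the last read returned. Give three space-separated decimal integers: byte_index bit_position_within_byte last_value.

Answer: 5 2 2

Derivation:
Read 1: bits[0:6] width=6 -> value=1 (bin 000001); offset now 6 = byte 0 bit 6; 42 bits remain
Read 2: bits[6:11] width=5 -> value=21 (bin 10101); offset now 11 = byte 1 bit 3; 37 bits remain
Read 3: bits[11:18] width=7 -> value=80 (bin 1010000); offset now 18 = byte 2 bit 2; 30 bits remain
Read 4: bits[18:30] width=12 -> value=1992 (bin 011111001000); offset now 30 = byte 3 bit 6; 18 bits remain
Read 5: bits[30:39] width=9 -> value=386 (bin 110000010); offset now 39 = byte 4 bit 7; 9 bits remain
Read 6: bits[39:42] width=3 -> value=2 (bin 010); offset now 42 = byte 5 bit 2; 6 bits remain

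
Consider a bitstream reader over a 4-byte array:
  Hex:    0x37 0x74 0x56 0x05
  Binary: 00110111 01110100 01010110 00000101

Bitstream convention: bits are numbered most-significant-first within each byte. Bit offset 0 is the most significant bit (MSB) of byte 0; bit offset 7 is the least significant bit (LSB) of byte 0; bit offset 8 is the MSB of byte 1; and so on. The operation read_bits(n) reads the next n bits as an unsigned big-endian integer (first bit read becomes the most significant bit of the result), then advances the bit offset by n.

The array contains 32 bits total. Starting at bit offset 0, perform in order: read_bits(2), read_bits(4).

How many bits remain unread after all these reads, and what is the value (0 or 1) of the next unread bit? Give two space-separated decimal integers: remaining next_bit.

Read 1: bits[0:2] width=2 -> value=0 (bin 00); offset now 2 = byte 0 bit 2; 30 bits remain
Read 2: bits[2:6] width=4 -> value=13 (bin 1101); offset now 6 = byte 0 bit 6; 26 bits remain

Answer: 26 1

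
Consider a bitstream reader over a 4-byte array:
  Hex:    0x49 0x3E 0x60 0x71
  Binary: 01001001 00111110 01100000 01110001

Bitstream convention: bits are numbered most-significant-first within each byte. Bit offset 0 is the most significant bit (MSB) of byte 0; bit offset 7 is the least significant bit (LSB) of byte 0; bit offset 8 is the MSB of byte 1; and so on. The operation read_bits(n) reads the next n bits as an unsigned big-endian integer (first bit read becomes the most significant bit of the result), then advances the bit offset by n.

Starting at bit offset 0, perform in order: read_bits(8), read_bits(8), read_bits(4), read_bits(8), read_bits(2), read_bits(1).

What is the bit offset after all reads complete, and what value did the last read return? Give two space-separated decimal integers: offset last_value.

Answer: 31 0

Derivation:
Read 1: bits[0:8] width=8 -> value=73 (bin 01001001); offset now 8 = byte 1 bit 0; 24 bits remain
Read 2: bits[8:16] width=8 -> value=62 (bin 00111110); offset now 16 = byte 2 bit 0; 16 bits remain
Read 3: bits[16:20] width=4 -> value=6 (bin 0110); offset now 20 = byte 2 bit 4; 12 bits remain
Read 4: bits[20:28] width=8 -> value=7 (bin 00000111); offset now 28 = byte 3 bit 4; 4 bits remain
Read 5: bits[28:30] width=2 -> value=0 (bin 00); offset now 30 = byte 3 bit 6; 2 bits remain
Read 6: bits[30:31] width=1 -> value=0 (bin 0); offset now 31 = byte 3 bit 7; 1 bits remain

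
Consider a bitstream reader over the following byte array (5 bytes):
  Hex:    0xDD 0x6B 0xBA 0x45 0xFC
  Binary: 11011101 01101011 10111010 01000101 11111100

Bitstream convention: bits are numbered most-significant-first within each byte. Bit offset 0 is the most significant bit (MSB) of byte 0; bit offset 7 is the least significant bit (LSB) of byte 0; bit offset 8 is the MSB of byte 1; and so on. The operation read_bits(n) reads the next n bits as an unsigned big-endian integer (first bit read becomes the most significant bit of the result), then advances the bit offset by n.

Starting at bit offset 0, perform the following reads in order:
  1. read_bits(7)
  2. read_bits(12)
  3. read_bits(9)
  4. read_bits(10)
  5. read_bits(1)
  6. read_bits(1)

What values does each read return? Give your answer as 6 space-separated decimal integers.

Answer: 110 2909 420 383 0 0

Derivation:
Read 1: bits[0:7] width=7 -> value=110 (bin 1101110); offset now 7 = byte 0 bit 7; 33 bits remain
Read 2: bits[7:19] width=12 -> value=2909 (bin 101101011101); offset now 19 = byte 2 bit 3; 21 bits remain
Read 3: bits[19:28] width=9 -> value=420 (bin 110100100); offset now 28 = byte 3 bit 4; 12 bits remain
Read 4: bits[28:38] width=10 -> value=383 (bin 0101111111); offset now 38 = byte 4 bit 6; 2 bits remain
Read 5: bits[38:39] width=1 -> value=0 (bin 0); offset now 39 = byte 4 bit 7; 1 bits remain
Read 6: bits[39:40] width=1 -> value=0 (bin 0); offset now 40 = byte 5 bit 0; 0 bits remain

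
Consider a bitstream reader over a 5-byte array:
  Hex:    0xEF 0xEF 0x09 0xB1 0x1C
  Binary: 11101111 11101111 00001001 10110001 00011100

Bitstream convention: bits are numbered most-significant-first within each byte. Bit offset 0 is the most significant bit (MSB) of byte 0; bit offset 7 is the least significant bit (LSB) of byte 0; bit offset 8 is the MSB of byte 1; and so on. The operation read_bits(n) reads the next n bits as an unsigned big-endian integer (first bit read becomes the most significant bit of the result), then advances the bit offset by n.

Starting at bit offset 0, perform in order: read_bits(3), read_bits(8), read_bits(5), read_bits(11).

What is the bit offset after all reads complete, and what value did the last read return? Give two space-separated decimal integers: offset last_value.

Read 1: bits[0:3] width=3 -> value=7 (bin 111); offset now 3 = byte 0 bit 3; 37 bits remain
Read 2: bits[3:11] width=8 -> value=127 (bin 01111111); offset now 11 = byte 1 bit 3; 29 bits remain
Read 3: bits[11:16] width=5 -> value=15 (bin 01111); offset now 16 = byte 2 bit 0; 24 bits remain
Read 4: bits[16:27] width=11 -> value=77 (bin 00001001101); offset now 27 = byte 3 bit 3; 13 bits remain

Answer: 27 77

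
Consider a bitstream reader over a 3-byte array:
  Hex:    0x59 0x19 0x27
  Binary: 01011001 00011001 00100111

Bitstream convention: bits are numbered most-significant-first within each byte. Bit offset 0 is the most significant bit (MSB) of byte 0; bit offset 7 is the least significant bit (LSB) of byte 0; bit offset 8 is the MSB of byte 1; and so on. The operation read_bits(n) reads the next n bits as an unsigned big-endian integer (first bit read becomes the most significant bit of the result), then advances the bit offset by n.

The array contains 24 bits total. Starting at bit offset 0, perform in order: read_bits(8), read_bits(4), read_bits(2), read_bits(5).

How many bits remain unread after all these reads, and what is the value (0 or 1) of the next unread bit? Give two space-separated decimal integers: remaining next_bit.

Answer: 5 0

Derivation:
Read 1: bits[0:8] width=8 -> value=89 (bin 01011001); offset now 8 = byte 1 bit 0; 16 bits remain
Read 2: bits[8:12] width=4 -> value=1 (bin 0001); offset now 12 = byte 1 bit 4; 12 bits remain
Read 3: bits[12:14] width=2 -> value=2 (bin 10); offset now 14 = byte 1 bit 6; 10 bits remain
Read 4: bits[14:19] width=5 -> value=9 (bin 01001); offset now 19 = byte 2 bit 3; 5 bits remain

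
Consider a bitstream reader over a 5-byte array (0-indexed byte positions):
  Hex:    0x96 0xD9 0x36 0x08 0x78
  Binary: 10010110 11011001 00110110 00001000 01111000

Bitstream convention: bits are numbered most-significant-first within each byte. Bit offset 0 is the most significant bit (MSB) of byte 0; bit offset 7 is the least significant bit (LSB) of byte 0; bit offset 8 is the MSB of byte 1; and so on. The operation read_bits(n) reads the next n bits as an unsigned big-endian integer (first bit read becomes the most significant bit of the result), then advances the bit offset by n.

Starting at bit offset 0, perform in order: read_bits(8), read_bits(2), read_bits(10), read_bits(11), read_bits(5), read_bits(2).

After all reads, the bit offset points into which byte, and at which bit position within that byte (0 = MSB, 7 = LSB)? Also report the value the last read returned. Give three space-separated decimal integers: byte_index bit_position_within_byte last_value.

Answer: 4 6 2

Derivation:
Read 1: bits[0:8] width=8 -> value=150 (bin 10010110); offset now 8 = byte 1 bit 0; 32 bits remain
Read 2: bits[8:10] width=2 -> value=3 (bin 11); offset now 10 = byte 1 bit 2; 30 bits remain
Read 3: bits[10:20] width=10 -> value=403 (bin 0110010011); offset now 20 = byte 2 bit 4; 20 bits remain
Read 4: bits[20:31] width=11 -> value=772 (bin 01100000100); offset now 31 = byte 3 bit 7; 9 bits remain
Read 5: bits[31:36] width=5 -> value=7 (bin 00111); offset now 36 = byte 4 bit 4; 4 bits remain
Read 6: bits[36:38] width=2 -> value=2 (bin 10); offset now 38 = byte 4 bit 6; 2 bits remain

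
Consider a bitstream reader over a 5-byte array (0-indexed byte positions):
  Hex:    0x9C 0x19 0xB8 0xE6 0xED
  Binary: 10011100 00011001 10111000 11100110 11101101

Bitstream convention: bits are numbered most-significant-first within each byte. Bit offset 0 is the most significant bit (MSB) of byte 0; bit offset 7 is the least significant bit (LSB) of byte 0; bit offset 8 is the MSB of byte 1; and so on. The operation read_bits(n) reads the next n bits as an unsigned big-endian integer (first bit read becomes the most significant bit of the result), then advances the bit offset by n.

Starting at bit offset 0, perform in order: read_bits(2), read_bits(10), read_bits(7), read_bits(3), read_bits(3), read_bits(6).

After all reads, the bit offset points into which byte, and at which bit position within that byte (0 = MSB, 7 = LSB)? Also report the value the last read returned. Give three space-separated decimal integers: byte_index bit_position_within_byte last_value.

Read 1: bits[0:2] width=2 -> value=2 (bin 10); offset now 2 = byte 0 bit 2; 38 bits remain
Read 2: bits[2:12] width=10 -> value=449 (bin 0111000001); offset now 12 = byte 1 bit 4; 28 bits remain
Read 3: bits[12:19] width=7 -> value=77 (bin 1001101); offset now 19 = byte 2 bit 3; 21 bits remain
Read 4: bits[19:22] width=3 -> value=6 (bin 110); offset now 22 = byte 2 bit 6; 18 bits remain
Read 5: bits[22:25] width=3 -> value=1 (bin 001); offset now 25 = byte 3 bit 1; 15 bits remain
Read 6: bits[25:31] width=6 -> value=51 (bin 110011); offset now 31 = byte 3 bit 7; 9 bits remain

Answer: 3 7 51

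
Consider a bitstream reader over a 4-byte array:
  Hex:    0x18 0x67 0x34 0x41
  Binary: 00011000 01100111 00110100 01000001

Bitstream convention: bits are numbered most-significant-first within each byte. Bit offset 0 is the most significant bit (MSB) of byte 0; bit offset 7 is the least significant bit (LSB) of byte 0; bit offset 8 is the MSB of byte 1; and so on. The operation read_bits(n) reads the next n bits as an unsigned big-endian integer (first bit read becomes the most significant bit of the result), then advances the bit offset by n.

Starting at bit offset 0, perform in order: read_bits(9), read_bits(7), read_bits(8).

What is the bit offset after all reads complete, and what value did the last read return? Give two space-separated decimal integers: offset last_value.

Answer: 24 52

Derivation:
Read 1: bits[0:9] width=9 -> value=48 (bin 000110000); offset now 9 = byte 1 bit 1; 23 bits remain
Read 2: bits[9:16] width=7 -> value=103 (bin 1100111); offset now 16 = byte 2 bit 0; 16 bits remain
Read 3: bits[16:24] width=8 -> value=52 (bin 00110100); offset now 24 = byte 3 bit 0; 8 bits remain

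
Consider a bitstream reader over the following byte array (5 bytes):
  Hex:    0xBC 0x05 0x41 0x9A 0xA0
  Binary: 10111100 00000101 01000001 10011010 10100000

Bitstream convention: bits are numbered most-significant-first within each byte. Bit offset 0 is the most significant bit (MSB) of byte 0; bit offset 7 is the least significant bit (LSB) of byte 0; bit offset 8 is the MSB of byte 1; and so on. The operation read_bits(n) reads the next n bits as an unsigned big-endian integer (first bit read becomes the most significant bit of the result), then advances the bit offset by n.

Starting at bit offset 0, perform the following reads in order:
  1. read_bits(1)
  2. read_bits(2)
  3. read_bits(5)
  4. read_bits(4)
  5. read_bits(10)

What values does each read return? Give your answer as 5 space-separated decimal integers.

Read 1: bits[0:1] width=1 -> value=1 (bin 1); offset now 1 = byte 0 bit 1; 39 bits remain
Read 2: bits[1:3] width=2 -> value=1 (bin 01); offset now 3 = byte 0 bit 3; 37 bits remain
Read 3: bits[3:8] width=5 -> value=28 (bin 11100); offset now 8 = byte 1 bit 0; 32 bits remain
Read 4: bits[8:12] width=4 -> value=0 (bin 0000); offset now 12 = byte 1 bit 4; 28 bits remain
Read 5: bits[12:22] width=10 -> value=336 (bin 0101010000); offset now 22 = byte 2 bit 6; 18 bits remain

Answer: 1 1 28 0 336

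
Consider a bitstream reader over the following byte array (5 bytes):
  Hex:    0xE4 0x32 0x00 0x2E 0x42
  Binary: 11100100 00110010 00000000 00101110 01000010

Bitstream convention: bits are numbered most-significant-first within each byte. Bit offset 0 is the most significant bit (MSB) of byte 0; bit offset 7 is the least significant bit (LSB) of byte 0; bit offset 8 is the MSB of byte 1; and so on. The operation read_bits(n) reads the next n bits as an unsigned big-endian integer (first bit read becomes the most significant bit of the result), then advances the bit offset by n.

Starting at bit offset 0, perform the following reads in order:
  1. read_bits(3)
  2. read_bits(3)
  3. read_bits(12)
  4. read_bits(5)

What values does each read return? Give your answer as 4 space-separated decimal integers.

Answer: 7 1 200 0

Derivation:
Read 1: bits[0:3] width=3 -> value=7 (bin 111); offset now 3 = byte 0 bit 3; 37 bits remain
Read 2: bits[3:6] width=3 -> value=1 (bin 001); offset now 6 = byte 0 bit 6; 34 bits remain
Read 3: bits[6:18] width=12 -> value=200 (bin 000011001000); offset now 18 = byte 2 bit 2; 22 bits remain
Read 4: bits[18:23] width=5 -> value=0 (bin 00000); offset now 23 = byte 2 bit 7; 17 bits remain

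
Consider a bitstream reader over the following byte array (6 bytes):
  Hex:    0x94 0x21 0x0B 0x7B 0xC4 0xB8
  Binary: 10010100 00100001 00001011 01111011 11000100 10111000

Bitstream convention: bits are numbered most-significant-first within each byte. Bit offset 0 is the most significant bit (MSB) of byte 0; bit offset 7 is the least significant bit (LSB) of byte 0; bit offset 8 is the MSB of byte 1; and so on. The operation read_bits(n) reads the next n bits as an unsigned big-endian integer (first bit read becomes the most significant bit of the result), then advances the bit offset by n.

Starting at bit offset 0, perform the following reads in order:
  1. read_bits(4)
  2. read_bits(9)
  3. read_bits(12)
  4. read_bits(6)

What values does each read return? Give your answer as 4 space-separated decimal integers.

Read 1: bits[0:4] width=4 -> value=9 (bin 1001); offset now 4 = byte 0 bit 4; 44 bits remain
Read 2: bits[4:13] width=9 -> value=132 (bin 010000100); offset now 13 = byte 1 bit 5; 35 bits remain
Read 3: bits[13:25] width=12 -> value=534 (bin 001000010110); offset now 25 = byte 3 bit 1; 23 bits remain
Read 4: bits[25:31] width=6 -> value=61 (bin 111101); offset now 31 = byte 3 bit 7; 17 bits remain

Answer: 9 132 534 61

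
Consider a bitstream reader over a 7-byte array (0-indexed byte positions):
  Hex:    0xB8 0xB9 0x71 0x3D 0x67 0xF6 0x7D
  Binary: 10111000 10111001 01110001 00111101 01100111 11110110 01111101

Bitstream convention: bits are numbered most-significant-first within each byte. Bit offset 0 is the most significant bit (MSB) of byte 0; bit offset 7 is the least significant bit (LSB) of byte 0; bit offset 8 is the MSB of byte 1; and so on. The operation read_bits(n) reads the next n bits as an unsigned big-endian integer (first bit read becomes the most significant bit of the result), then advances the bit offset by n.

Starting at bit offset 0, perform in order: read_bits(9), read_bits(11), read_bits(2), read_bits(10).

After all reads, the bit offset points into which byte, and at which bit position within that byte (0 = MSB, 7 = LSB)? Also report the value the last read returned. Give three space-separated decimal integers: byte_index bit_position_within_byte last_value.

Read 1: bits[0:9] width=9 -> value=369 (bin 101110001); offset now 9 = byte 1 bit 1; 47 bits remain
Read 2: bits[9:20] width=11 -> value=919 (bin 01110010111); offset now 20 = byte 2 bit 4; 36 bits remain
Read 3: bits[20:22] width=2 -> value=0 (bin 00); offset now 22 = byte 2 bit 6; 34 bits remain
Read 4: bits[22:32] width=10 -> value=317 (bin 0100111101); offset now 32 = byte 4 bit 0; 24 bits remain

Answer: 4 0 317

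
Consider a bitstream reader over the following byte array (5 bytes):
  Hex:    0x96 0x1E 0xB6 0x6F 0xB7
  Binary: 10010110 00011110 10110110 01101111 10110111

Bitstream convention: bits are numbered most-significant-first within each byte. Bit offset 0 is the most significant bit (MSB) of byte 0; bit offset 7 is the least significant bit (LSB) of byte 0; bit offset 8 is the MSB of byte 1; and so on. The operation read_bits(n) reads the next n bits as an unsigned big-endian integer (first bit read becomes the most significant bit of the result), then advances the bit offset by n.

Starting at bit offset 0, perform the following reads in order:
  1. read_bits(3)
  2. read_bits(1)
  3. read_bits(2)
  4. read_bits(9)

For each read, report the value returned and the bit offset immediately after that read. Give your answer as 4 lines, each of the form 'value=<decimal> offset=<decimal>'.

Read 1: bits[0:3] width=3 -> value=4 (bin 100); offset now 3 = byte 0 bit 3; 37 bits remain
Read 2: bits[3:4] width=1 -> value=1 (bin 1); offset now 4 = byte 0 bit 4; 36 bits remain
Read 3: bits[4:6] width=2 -> value=1 (bin 01); offset now 6 = byte 0 bit 6; 34 bits remain
Read 4: bits[6:15] width=9 -> value=271 (bin 100001111); offset now 15 = byte 1 bit 7; 25 bits remain

Answer: value=4 offset=3
value=1 offset=4
value=1 offset=6
value=271 offset=15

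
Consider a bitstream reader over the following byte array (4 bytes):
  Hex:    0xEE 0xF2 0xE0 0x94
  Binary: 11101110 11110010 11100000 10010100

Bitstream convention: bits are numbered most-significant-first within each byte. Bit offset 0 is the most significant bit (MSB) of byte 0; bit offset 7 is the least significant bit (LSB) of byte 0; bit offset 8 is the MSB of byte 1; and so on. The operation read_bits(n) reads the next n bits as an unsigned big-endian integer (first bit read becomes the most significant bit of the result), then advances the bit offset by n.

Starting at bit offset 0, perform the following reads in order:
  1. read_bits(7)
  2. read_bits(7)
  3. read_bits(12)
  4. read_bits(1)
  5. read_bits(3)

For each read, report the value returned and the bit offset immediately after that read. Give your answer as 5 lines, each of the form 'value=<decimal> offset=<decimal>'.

Answer: value=119 offset=7
value=60 offset=14
value=2946 offset=26
value=0 offset=27
value=5 offset=30

Derivation:
Read 1: bits[0:7] width=7 -> value=119 (bin 1110111); offset now 7 = byte 0 bit 7; 25 bits remain
Read 2: bits[7:14] width=7 -> value=60 (bin 0111100); offset now 14 = byte 1 bit 6; 18 bits remain
Read 3: bits[14:26] width=12 -> value=2946 (bin 101110000010); offset now 26 = byte 3 bit 2; 6 bits remain
Read 4: bits[26:27] width=1 -> value=0 (bin 0); offset now 27 = byte 3 bit 3; 5 bits remain
Read 5: bits[27:30] width=3 -> value=5 (bin 101); offset now 30 = byte 3 bit 6; 2 bits remain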